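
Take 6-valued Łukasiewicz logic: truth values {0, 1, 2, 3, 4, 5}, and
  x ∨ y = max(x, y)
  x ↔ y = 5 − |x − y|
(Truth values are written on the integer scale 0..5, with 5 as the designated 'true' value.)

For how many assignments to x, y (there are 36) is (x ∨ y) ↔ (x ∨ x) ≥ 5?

value 5: 21 assignments (counts)
value 4: 5 assignments
value 3: 4 assignments
value 2: 3 assignments
value 1: 2 assignments
value 0: 1 assignment
So 21 of the 36 assignments meet the threshold.

21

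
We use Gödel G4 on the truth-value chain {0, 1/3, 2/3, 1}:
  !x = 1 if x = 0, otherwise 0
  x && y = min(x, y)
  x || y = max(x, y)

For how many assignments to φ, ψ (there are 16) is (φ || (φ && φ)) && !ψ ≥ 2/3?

2

φ = 0, ψ = 0 ↦ 0  <
φ = 0, ψ = 1/3 ↦ 0  <
φ = 0, ψ = 2/3 ↦ 0  <
φ = 0, ψ = 1 ↦ 0  <
φ = 1/3, ψ = 0 ↦ 1/3  <
φ = 1/3, ψ = 1/3 ↦ 0  <
φ = 1/3, ψ = 2/3 ↦ 0  <
φ = 1/3, ψ = 1 ↦ 0  <
φ = 2/3, ψ = 0 ↦ 2/3  ≥
φ = 2/3, ψ = 1/3 ↦ 0  <
φ = 2/3, ψ = 2/3 ↦ 0  <
φ = 2/3, ψ = 1 ↦ 0  <
φ = 1, ψ = 0 ↦ 1  ≥
φ = 1, ψ = 1/3 ↦ 0  <
φ = 1, ψ = 2/3 ↦ 0  <
φ = 1, ψ = 1 ↦ 0  <
So 2 of the 16 assignments meet the threshold.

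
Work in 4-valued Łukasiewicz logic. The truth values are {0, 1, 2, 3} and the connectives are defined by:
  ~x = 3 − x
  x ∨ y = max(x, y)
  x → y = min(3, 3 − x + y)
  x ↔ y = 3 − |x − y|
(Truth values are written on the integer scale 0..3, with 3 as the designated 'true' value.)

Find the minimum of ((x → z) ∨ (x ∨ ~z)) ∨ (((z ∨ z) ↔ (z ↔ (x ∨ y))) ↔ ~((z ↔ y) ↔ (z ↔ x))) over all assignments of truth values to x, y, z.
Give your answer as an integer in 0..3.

2

Take x = 2, y = 0, z = 1:
x → z = 2 → 1 = 2
~z = ~1 = 2
x ∨ ~z = 2 ∨ 2 = 2
(x → z) ∨ (x ∨ ~z) = 2 ∨ 2 = 2
z ∨ z = 1 ∨ 1 = 1
x ∨ y = 2 ∨ 0 = 2
z ↔ (x ∨ y) = 1 ↔ 2 = 2
(z ∨ z) ↔ (z ↔ (x ∨ y)) = 1 ↔ 2 = 2
z ↔ y = 1 ↔ 0 = 2
z ↔ x = 1 ↔ 2 = 2
(z ↔ y) ↔ (z ↔ x) = 2 ↔ 2 = 3
~((z ↔ y) ↔ (z ↔ x)) = ~3 = 0
((z ∨ z) ↔ (z ↔ (x ∨ y))) ↔ ~((z ↔ y) ↔ (z ↔ x)) = 2 ↔ 0 = 1
((x → z) ∨ (x ∨ ~z)) ∨ (((z ∨ z) ↔ (z ↔ (x ∨ y))) ↔ ~((z ↔ y) ↔ (z ↔ x))) = 2 ∨ 1 = 2
No assignment yields a value below 2, so this is the minimum.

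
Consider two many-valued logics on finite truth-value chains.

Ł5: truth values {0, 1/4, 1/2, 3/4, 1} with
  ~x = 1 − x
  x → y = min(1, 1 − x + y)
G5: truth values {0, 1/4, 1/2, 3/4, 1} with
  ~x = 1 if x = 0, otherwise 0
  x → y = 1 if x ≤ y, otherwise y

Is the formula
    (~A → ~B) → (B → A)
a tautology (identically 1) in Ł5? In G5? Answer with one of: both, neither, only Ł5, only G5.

only Ł5

In Ł5: every assignment gives 1 — tautology.
In G5: at A = 1/4, B = 1/2 the value is 1/4 — not a tautology.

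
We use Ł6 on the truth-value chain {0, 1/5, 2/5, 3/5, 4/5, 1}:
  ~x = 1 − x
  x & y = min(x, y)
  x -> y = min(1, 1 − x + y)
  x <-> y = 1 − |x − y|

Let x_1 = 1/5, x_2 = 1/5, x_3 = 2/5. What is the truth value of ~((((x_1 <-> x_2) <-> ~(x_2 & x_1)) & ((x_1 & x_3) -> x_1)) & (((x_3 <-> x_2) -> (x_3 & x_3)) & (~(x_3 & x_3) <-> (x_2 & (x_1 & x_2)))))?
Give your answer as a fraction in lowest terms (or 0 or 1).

2/5

x_1 <-> x_2 = 1/5 <-> 1/5 = 1
x_2 & x_1 = 1/5 & 1/5 = 1/5
~(x_2 & x_1) = ~1/5 = 4/5
(x_1 <-> x_2) <-> ~(x_2 & x_1) = 1 <-> 4/5 = 4/5
x_1 & x_3 = 1/5 & 2/5 = 1/5
(x_1 & x_3) -> x_1 = 1/5 -> 1/5 = 1
((x_1 <-> x_2) <-> ~(x_2 & x_1)) & ((x_1 & x_3) -> x_1) = 4/5 & 1 = 4/5
x_3 <-> x_2 = 2/5 <-> 1/5 = 4/5
x_3 & x_3 = 2/5 & 2/5 = 2/5
(x_3 <-> x_2) -> (x_3 & x_3) = 4/5 -> 2/5 = 3/5
x_3 & x_3 = 2/5 & 2/5 = 2/5
~(x_3 & x_3) = ~2/5 = 3/5
x_1 & x_2 = 1/5 & 1/5 = 1/5
x_2 & (x_1 & x_2) = 1/5 & 1/5 = 1/5
~(x_3 & x_3) <-> (x_2 & (x_1 & x_2)) = 3/5 <-> 1/5 = 3/5
((x_3 <-> x_2) -> (x_3 & x_3)) & (~(x_3 & x_3) <-> (x_2 & (x_1 & x_2))) = 3/5 & 3/5 = 3/5
(((x_1 <-> x_2) <-> ~(x_2 & x_1)) & ((x_1 & x_3) -> x_1)) & (((x_3 <-> x_2) -> (x_3 & x_3)) & (~(x_3 & x_3) <-> (x_2 & (x_1 & x_2)))) = 4/5 & 3/5 = 3/5
~((((x_1 <-> x_2) <-> ~(x_2 & x_1)) & ((x_1 & x_3) -> x_1)) & (((x_3 <-> x_2) -> (x_3 & x_3)) & (~(x_3 & x_3) <-> (x_2 & (x_1 & x_2))))) = ~3/5 = 2/5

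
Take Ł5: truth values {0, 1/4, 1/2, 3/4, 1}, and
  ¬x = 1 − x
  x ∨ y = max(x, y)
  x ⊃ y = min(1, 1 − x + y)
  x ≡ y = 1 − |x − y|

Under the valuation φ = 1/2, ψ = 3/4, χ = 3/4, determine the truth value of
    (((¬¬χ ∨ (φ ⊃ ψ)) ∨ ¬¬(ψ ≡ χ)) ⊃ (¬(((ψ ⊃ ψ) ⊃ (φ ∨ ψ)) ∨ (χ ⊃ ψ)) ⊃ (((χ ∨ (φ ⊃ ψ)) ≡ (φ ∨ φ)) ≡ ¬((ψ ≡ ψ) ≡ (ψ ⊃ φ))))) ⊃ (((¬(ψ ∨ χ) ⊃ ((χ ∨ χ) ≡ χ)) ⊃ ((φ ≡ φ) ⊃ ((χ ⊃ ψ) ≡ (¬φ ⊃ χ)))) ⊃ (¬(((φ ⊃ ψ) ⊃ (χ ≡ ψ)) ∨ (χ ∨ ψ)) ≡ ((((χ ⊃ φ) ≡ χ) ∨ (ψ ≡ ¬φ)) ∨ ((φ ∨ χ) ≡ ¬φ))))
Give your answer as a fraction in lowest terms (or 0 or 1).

¬χ = ¬3/4 = 1/4
¬¬χ = ¬1/4 = 3/4
φ ⊃ ψ = 1/2 ⊃ 3/4 = 1
¬¬χ ∨ (φ ⊃ ψ) = 3/4 ∨ 1 = 1
ψ ≡ χ = 3/4 ≡ 3/4 = 1
¬(ψ ≡ χ) = ¬1 = 0
¬¬(ψ ≡ χ) = ¬0 = 1
(¬¬χ ∨ (φ ⊃ ψ)) ∨ ¬¬(ψ ≡ χ) = 1 ∨ 1 = 1
ψ ⊃ ψ = 3/4 ⊃ 3/4 = 1
φ ∨ ψ = 1/2 ∨ 3/4 = 3/4
(ψ ⊃ ψ) ⊃ (φ ∨ ψ) = 1 ⊃ 3/4 = 3/4
χ ⊃ ψ = 3/4 ⊃ 3/4 = 1
((ψ ⊃ ψ) ⊃ (φ ∨ ψ)) ∨ (χ ⊃ ψ) = 3/4 ∨ 1 = 1
¬(((ψ ⊃ ψ) ⊃ (φ ∨ ψ)) ∨ (χ ⊃ ψ)) = ¬1 = 0
φ ⊃ ψ = 1/2 ⊃ 3/4 = 1
χ ∨ (φ ⊃ ψ) = 3/4 ∨ 1 = 1
φ ∨ φ = 1/2 ∨ 1/2 = 1/2
(χ ∨ (φ ⊃ ψ)) ≡ (φ ∨ φ) = 1 ≡ 1/2 = 1/2
ψ ≡ ψ = 3/4 ≡ 3/4 = 1
ψ ⊃ φ = 3/4 ⊃ 1/2 = 3/4
(ψ ≡ ψ) ≡ (ψ ⊃ φ) = 1 ≡ 3/4 = 3/4
¬((ψ ≡ ψ) ≡ (ψ ⊃ φ)) = ¬3/4 = 1/4
((χ ∨ (φ ⊃ ψ)) ≡ (φ ∨ φ)) ≡ ¬((ψ ≡ ψ) ≡ (ψ ⊃ φ)) = 1/2 ≡ 1/4 = 3/4
¬(((ψ ⊃ ψ) ⊃ (φ ∨ ψ)) ∨ (χ ⊃ ψ)) ⊃ (((χ ∨ (φ ⊃ ψ)) ≡ (φ ∨ φ)) ≡ ¬((ψ ≡ ψ) ≡ (ψ ⊃ φ))) = 0 ⊃ 3/4 = 1
((¬¬χ ∨ (φ ⊃ ψ)) ∨ ¬¬(ψ ≡ χ)) ⊃ (¬(((ψ ⊃ ψ) ⊃ (φ ∨ ψ)) ∨ (χ ⊃ ψ)) ⊃ (((χ ∨ (φ ⊃ ψ)) ≡ (φ ∨ φ)) ≡ ¬((ψ ≡ ψ) ≡ (ψ ⊃ φ)))) = 1 ⊃ 1 = 1
ψ ∨ χ = 3/4 ∨ 3/4 = 3/4
¬(ψ ∨ χ) = ¬3/4 = 1/4
χ ∨ χ = 3/4 ∨ 3/4 = 3/4
(χ ∨ χ) ≡ χ = 3/4 ≡ 3/4 = 1
¬(ψ ∨ χ) ⊃ ((χ ∨ χ) ≡ χ) = 1/4 ⊃ 1 = 1
φ ≡ φ = 1/2 ≡ 1/2 = 1
χ ⊃ ψ = 3/4 ⊃ 3/4 = 1
¬φ = ¬1/2 = 1/2
¬φ ⊃ χ = 1/2 ⊃ 3/4 = 1
(χ ⊃ ψ) ≡ (¬φ ⊃ χ) = 1 ≡ 1 = 1
(φ ≡ φ) ⊃ ((χ ⊃ ψ) ≡ (¬φ ⊃ χ)) = 1 ⊃ 1 = 1
(¬(ψ ∨ χ) ⊃ ((χ ∨ χ) ≡ χ)) ⊃ ((φ ≡ φ) ⊃ ((χ ⊃ ψ) ≡ (¬φ ⊃ χ))) = 1 ⊃ 1 = 1
φ ⊃ ψ = 1/2 ⊃ 3/4 = 1
χ ≡ ψ = 3/4 ≡ 3/4 = 1
(φ ⊃ ψ) ⊃ (χ ≡ ψ) = 1 ⊃ 1 = 1
χ ∨ ψ = 3/4 ∨ 3/4 = 3/4
((φ ⊃ ψ) ⊃ (χ ≡ ψ)) ∨ (χ ∨ ψ) = 1 ∨ 3/4 = 1
¬(((φ ⊃ ψ) ⊃ (χ ≡ ψ)) ∨ (χ ∨ ψ)) = ¬1 = 0
χ ⊃ φ = 3/4 ⊃ 1/2 = 3/4
(χ ⊃ φ) ≡ χ = 3/4 ≡ 3/4 = 1
¬φ = ¬1/2 = 1/2
ψ ≡ ¬φ = 3/4 ≡ 1/2 = 3/4
((χ ⊃ φ) ≡ χ) ∨ (ψ ≡ ¬φ) = 1 ∨ 3/4 = 1
φ ∨ χ = 1/2 ∨ 3/4 = 3/4
¬φ = ¬1/2 = 1/2
(φ ∨ χ) ≡ ¬φ = 3/4 ≡ 1/2 = 3/4
(((χ ⊃ φ) ≡ χ) ∨ (ψ ≡ ¬φ)) ∨ ((φ ∨ χ) ≡ ¬φ) = 1 ∨ 3/4 = 1
¬(((φ ⊃ ψ) ⊃ (χ ≡ ψ)) ∨ (χ ∨ ψ)) ≡ ((((χ ⊃ φ) ≡ χ) ∨ (ψ ≡ ¬φ)) ∨ ((φ ∨ χ) ≡ ¬φ)) = 0 ≡ 1 = 0
((¬(ψ ∨ χ) ⊃ ((χ ∨ χ) ≡ χ)) ⊃ ((φ ≡ φ) ⊃ ((χ ⊃ ψ) ≡ (¬φ ⊃ χ)))) ⊃ (¬(((φ ⊃ ψ) ⊃ (χ ≡ ψ)) ∨ (χ ∨ ψ)) ≡ ((((χ ⊃ φ) ≡ χ) ∨ (ψ ≡ ¬φ)) ∨ ((φ ∨ χ) ≡ ¬φ))) = 1 ⊃ 0 = 0
(((¬¬χ ∨ (φ ⊃ ψ)) ∨ ¬¬(ψ ≡ χ)) ⊃ (¬(((ψ ⊃ ψ) ⊃ (φ ∨ ψ)) ∨ (χ ⊃ ψ)) ⊃ (((χ ∨ (φ ⊃ ψ)) ≡ (φ ∨ φ)) ≡ ¬((ψ ≡ ψ) ≡ (ψ ⊃ φ))))) ⊃ (((¬(ψ ∨ χ) ⊃ ((χ ∨ χ) ≡ χ)) ⊃ ((φ ≡ φ) ⊃ ((χ ⊃ ψ) ≡ (¬φ ⊃ χ)))) ⊃ (¬(((φ ⊃ ψ) ⊃ (χ ≡ ψ)) ∨ (χ ∨ ψ)) ≡ ((((χ ⊃ φ) ≡ χ) ∨ (ψ ≡ ¬φ)) ∨ ((φ ∨ χ) ≡ ¬φ)))) = 1 ⊃ 0 = 0

0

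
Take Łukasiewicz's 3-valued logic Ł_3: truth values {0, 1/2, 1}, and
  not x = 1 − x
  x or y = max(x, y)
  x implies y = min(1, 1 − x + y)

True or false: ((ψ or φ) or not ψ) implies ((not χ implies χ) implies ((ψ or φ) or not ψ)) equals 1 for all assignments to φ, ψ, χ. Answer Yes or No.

At φ = 0, ψ = 1/2, χ = 1/2, for instance:
ψ or φ = 1/2 or 0 = 1/2
not ψ = not 1/2 = 1/2
(ψ or φ) or not ψ = 1/2 or 1/2 = 1/2
not χ = not 1/2 = 1/2
not χ implies χ = 1/2 implies 1/2 = 1
(not χ implies χ) implies ((ψ or φ) or not ψ) = 1 implies 1/2 = 1/2
((ψ or φ) or not ψ) implies ((not χ implies χ) implies ((ψ or φ) or not ψ)) = 1/2 implies 1/2 = 1
and checking the remaining 26 assignments likewise gives ≥ 1 in every case.

Yes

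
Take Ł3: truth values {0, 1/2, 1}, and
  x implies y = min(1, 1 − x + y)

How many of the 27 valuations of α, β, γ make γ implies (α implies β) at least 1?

value 1: 23 assignments (counts)
value 1/2: 3 assignments
value 0: 1 assignment
So 23 of the 27 assignments meet the threshold.

23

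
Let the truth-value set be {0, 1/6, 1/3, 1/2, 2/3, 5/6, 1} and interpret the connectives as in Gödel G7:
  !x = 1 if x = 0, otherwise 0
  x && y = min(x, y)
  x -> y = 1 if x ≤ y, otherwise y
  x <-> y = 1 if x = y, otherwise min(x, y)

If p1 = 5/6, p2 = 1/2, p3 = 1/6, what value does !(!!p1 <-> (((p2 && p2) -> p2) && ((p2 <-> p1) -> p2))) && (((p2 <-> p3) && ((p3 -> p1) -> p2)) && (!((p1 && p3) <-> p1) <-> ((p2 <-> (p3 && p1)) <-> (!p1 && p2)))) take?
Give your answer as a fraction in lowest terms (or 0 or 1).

!p1 = !5/6 = 0
!!p1 = !0 = 1
p2 && p2 = 1/2 && 1/2 = 1/2
(p2 && p2) -> p2 = 1/2 -> 1/2 = 1
p2 <-> p1 = 1/2 <-> 5/6 = 1/2
(p2 <-> p1) -> p2 = 1/2 -> 1/2 = 1
((p2 && p2) -> p2) && ((p2 <-> p1) -> p2) = 1 && 1 = 1
!!p1 <-> (((p2 && p2) -> p2) && ((p2 <-> p1) -> p2)) = 1 <-> 1 = 1
!(!!p1 <-> (((p2 && p2) -> p2) && ((p2 <-> p1) -> p2))) = !1 = 0
p2 <-> p3 = 1/2 <-> 1/6 = 1/6
p3 -> p1 = 1/6 -> 5/6 = 1
(p3 -> p1) -> p2 = 1 -> 1/2 = 1/2
(p2 <-> p3) && ((p3 -> p1) -> p2) = 1/6 && 1/2 = 1/6
p1 && p3 = 5/6 && 1/6 = 1/6
(p1 && p3) <-> p1 = 1/6 <-> 5/6 = 1/6
!((p1 && p3) <-> p1) = !1/6 = 0
p3 && p1 = 1/6 && 5/6 = 1/6
p2 <-> (p3 && p1) = 1/2 <-> 1/6 = 1/6
!p1 = !5/6 = 0
!p1 && p2 = 0 && 1/2 = 0
(p2 <-> (p3 && p1)) <-> (!p1 && p2) = 1/6 <-> 0 = 0
!((p1 && p3) <-> p1) <-> ((p2 <-> (p3 && p1)) <-> (!p1 && p2)) = 0 <-> 0 = 1
((p2 <-> p3) && ((p3 -> p1) -> p2)) && (!((p1 && p3) <-> p1) <-> ((p2 <-> (p3 && p1)) <-> (!p1 && p2))) = 1/6 && 1 = 1/6
!(!!p1 <-> (((p2 && p2) -> p2) && ((p2 <-> p1) -> p2))) && (((p2 <-> p3) && ((p3 -> p1) -> p2)) && (!((p1 && p3) <-> p1) <-> ((p2 <-> (p3 && p1)) <-> (!p1 && p2)))) = 0 && 1/6 = 0

0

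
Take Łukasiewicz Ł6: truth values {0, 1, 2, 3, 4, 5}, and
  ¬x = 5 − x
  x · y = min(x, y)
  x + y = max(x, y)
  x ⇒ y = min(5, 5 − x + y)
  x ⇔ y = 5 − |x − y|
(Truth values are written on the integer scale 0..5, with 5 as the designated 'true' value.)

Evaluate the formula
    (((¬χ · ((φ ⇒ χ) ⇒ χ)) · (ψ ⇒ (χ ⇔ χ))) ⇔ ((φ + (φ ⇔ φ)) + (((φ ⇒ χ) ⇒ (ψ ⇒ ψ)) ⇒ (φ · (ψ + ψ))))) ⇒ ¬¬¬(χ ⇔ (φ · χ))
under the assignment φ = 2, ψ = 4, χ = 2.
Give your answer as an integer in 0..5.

¬χ = ¬2 = 3
φ ⇒ χ = 2 ⇒ 2 = 5
(φ ⇒ χ) ⇒ χ = 5 ⇒ 2 = 2
¬χ · ((φ ⇒ χ) ⇒ χ) = 3 · 2 = 2
χ ⇔ χ = 2 ⇔ 2 = 5
ψ ⇒ (χ ⇔ χ) = 4 ⇒ 5 = 5
(¬χ · ((φ ⇒ χ) ⇒ χ)) · (ψ ⇒ (χ ⇔ χ)) = 2 · 5 = 2
φ ⇔ φ = 2 ⇔ 2 = 5
φ + (φ ⇔ φ) = 2 + 5 = 5
φ ⇒ χ = 2 ⇒ 2 = 5
ψ ⇒ ψ = 4 ⇒ 4 = 5
(φ ⇒ χ) ⇒ (ψ ⇒ ψ) = 5 ⇒ 5 = 5
ψ + ψ = 4 + 4 = 4
φ · (ψ + ψ) = 2 · 4 = 2
((φ ⇒ χ) ⇒ (ψ ⇒ ψ)) ⇒ (φ · (ψ + ψ)) = 5 ⇒ 2 = 2
(φ + (φ ⇔ φ)) + (((φ ⇒ χ) ⇒ (ψ ⇒ ψ)) ⇒ (φ · (ψ + ψ))) = 5 + 2 = 5
((¬χ · ((φ ⇒ χ) ⇒ χ)) · (ψ ⇒ (χ ⇔ χ))) ⇔ ((φ + (φ ⇔ φ)) + (((φ ⇒ χ) ⇒ (ψ ⇒ ψ)) ⇒ (φ · (ψ + ψ)))) = 2 ⇔ 5 = 2
φ · χ = 2 · 2 = 2
χ ⇔ (φ · χ) = 2 ⇔ 2 = 5
¬(χ ⇔ (φ · χ)) = ¬5 = 0
¬¬(χ ⇔ (φ · χ)) = ¬0 = 5
¬¬¬(χ ⇔ (φ · χ)) = ¬5 = 0
(((¬χ · ((φ ⇒ χ) ⇒ χ)) · (ψ ⇒ (χ ⇔ χ))) ⇔ ((φ + (φ ⇔ φ)) + (((φ ⇒ χ) ⇒ (ψ ⇒ ψ)) ⇒ (φ · (ψ + ψ))))) ⇒ ¬¬¬(χ ⇔ (φ · χ)) = 2 ⇒ 0 = 3

3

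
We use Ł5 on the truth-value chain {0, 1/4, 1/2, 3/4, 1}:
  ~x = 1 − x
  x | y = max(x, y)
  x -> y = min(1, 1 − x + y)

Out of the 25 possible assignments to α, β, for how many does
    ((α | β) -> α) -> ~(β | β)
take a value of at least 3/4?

16

value 1: 9 assignments (counts)
value 3/4: 7 assignments (counts)
value 1/2: 5 assignments
value 1/4: 3 assignments
value 0: 1 assignment
So 16 of the 25 assignments meet the threshold.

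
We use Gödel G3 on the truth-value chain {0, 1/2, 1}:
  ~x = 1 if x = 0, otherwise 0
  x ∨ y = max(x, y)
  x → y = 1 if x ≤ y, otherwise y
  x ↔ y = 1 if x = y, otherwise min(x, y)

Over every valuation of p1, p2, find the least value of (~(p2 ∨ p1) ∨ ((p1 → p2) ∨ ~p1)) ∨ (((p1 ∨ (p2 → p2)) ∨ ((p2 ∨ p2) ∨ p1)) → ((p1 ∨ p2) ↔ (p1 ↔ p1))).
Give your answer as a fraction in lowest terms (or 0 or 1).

Take p1 = 1/2, p2 = 0:
p2 ∨ p1 = 0 ∨ 1/2 = 1/2
~(p2 ∨ p1) = ~1/2 = 0
p1 → p2 = 1/2 → 0 = 0
~p1 = ~1/2 = 0
(p1 → p2) ∨ ~p1 = 0 ∨ 0 = 0
~(p2 ∨ p1) ∨ ((p1 → p2) ∨ ~p1) = 0 ∨ 0 = 0
p2 → p2 = 0 → 0 = 1
p1 ∨ (p2 → p2) = 1/2 ∨ 1 = 1
p2 ∨ p2 = 0 ∨ 0 = 0
(p2 ∨ p2) ∨ p1 = 0 ∨ 1/2 = 1/2
(p1 ∨ (p2 → p2)) ∨ ((p2 ∨ p2) ∨ p1) = 1 ∨ 1/2 = 1
p1 ∨ p2 = 1/2 ∨ 0 = 1/2
p1 ↔ p1 = 1/2 ↔ 1/2 = 1
(p1 ∨ p2) ↔ (p1 ↔ p1) = 1/2 ↔ 1 = 1/2
((p1 ∨ (p2 → p2)) ∨ ((p2 ∨ p2) ∨ p1)) → ((p1 ∨ p2) ↔ (p1 ↔ p1)) = 1 → 1/2 = 1/2
(~(p2 ∨ p1) ∨ ((p1 → p2) ∨ ~p1)) ∨ (((p1 ∨ (p2 → p2)) ∨ ((p2 ∨ p2) ∨ p1)) → ((p1 ∨ p2) ↔ (p1 ↔ p1))) = 0 ∨ 1/2 = 1/2
No assignment yields a value below 1/2, so this is the minimum.

1/2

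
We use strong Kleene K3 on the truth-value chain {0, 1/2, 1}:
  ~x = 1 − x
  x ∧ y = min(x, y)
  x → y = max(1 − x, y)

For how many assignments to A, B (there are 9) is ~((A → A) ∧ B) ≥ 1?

3

A = 0, B = 0 ↦ 1  ≥
A = 0, B = 1/2 ↦ 1/2  <
A = 0, B = 1 ↦ 0  <
A = 1/2, B = 0 ↦ 1  ≥
A = 1/2, B = 1/2 ↦ 1/2  <
A = 1/2, B = 1 ↦ 1/2  <
A = 1, B = 0 ↦ 1  ≥
A = 1, B = 1/2 ↦ 1/2  <
A = 1, B = 1 ↦ 0  <
So 3 of the 9 assignments meet the threshold.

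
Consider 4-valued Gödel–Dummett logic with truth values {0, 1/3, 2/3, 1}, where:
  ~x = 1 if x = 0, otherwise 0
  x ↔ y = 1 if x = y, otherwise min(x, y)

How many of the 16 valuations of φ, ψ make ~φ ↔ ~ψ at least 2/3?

10

φ = 0, ψ = 0 ↦ 1  ≥
φ = 0, ψ = 1/3 ↦ 0  <
φ = 0, ψ = 2/3 ↦ 0  <
φ = 0, ψ = 1 ↦ 0  <
φ = 1/3, ψ = 0 ↦ 0  <
φ = 1/3, ψ = 1/3 ↦ 1  ≥
φ = 1/3, ψ = 2/3 ↦ 1  ≥
φ = 1/3, ψ = 1 ↦ 1  ≥
φ = 2/3, ψ = 0 ↦ 0  <
φ = 2/3, ψ = 1/3 ↦ 1  ≥
φ = 2/3, ψ = 2/3 ↦ 1  ≥
φ = 2/3, ψ = 1 ↦ 1  ≥
φ = 1, ψ = 0 ↦ 0  <
φ = 1, ψ = 1/3 ↦ 1  ≥
φ = 1, ψ = 2/3 ↦ 1  ≥
φ = 1, ψ = 1 ↦ 1  ≥
So 10 of the 16 assignments meet the threshold.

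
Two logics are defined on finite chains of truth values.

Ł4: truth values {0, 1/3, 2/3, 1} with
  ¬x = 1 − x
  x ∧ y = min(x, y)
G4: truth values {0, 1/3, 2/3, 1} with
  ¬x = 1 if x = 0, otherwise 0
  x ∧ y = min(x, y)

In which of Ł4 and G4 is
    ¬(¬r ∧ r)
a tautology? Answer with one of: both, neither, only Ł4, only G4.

In Ł4: at r = 1/3 the value is 2/3 — not a tautology.
In G4: every assignment gives 1 — tautology.

only G4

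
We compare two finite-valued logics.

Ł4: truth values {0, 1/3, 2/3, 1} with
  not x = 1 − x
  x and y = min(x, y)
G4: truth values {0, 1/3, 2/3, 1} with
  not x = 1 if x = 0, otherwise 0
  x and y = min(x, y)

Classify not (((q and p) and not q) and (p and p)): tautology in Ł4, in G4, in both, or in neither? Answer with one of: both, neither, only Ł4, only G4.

In Ł4: at p = 1/3, q = 1/3 the value is 2/3 — not a tautology.
In G4: every assignment gives 1 — tautology.

only G4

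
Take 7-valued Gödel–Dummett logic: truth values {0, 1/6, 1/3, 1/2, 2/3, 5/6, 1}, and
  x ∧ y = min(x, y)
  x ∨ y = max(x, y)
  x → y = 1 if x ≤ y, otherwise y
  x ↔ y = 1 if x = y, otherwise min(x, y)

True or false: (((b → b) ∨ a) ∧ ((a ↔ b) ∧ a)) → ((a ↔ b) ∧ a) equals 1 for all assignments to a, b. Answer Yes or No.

Yes

At a = 1/3, b = 1/3, for instance:
b → b = 1/3 → 1/3 = 1
(b → b) ∨ a = 1 ∨ 1/3 = 1
a ↔ b = 1/3 ↔ 1/3 = 1
(a ↔ b) ∧ a = 1 ∧ 1/3 = 1/3
((b → b) ∨ a) ∧ ((a ↔ b) ∧ a) = 1 ∧ 1/3 = 1/3
(((b → b) ∨ a) ∧ ((a ↔ b) ∧ a)) → ((a ↔ b) ∧ a) = 1/3 → 1/3 = 1
and checking the remaining 48 assignments likewise gives ≥ 1 in every case.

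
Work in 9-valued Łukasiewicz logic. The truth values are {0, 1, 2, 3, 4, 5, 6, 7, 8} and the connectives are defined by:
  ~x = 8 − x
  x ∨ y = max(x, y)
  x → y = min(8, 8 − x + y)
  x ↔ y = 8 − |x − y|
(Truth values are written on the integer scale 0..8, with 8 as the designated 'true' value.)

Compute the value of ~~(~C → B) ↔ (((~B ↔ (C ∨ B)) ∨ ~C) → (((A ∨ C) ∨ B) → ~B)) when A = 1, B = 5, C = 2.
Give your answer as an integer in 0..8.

~C = ~2 = 6
~C → B = 6 → 5 = 7
~(~C → B) = ~7 = 1
~~(~C → B) = ~1 = 7
~B = ~5 = 3
C ∨ B = 2 ∨ 5 = 5
~B ↔ (C ∨ B) = 3 ↔ 5 = 6
~C = ~2 = 6
(~B ↔ (C ∨ B)) ∨ ~C = 6 ∨ 6 = 6
A ∨ C = 1 ∨ 2 = 2
(A ∨ C) ∨ B = 2 ∨ 5 = 5
~B = ~5 = 3
((A ∨ C) ∨ B) → ~B = 5 → 3 = 6
((~B ↔ (C ∨ B)) ∨ ~C) → (((A ∨ C) ∨ B) → ~B) = 6 → 6 = 8
~~(~C → B) ↔ (((~B ↔ (C ∨ B)) ∨ ~C) → (((A ∨ C) ∨ B) → ~B)) = 7 ↔ 8 = 7

7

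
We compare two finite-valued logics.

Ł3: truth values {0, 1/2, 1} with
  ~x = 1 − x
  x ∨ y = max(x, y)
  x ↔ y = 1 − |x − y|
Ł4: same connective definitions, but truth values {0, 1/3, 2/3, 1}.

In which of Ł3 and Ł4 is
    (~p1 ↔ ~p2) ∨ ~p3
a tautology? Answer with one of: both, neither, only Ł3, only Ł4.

neither

In Ł3: at p1 = 0, p2 = 1/2, p3 = 1/2 the value is 1/2 — not a tautology.
In Ł4: at p1 = 0, p2 = 1/3, p3 = 1/3 the value is 2/3 — not a tautology.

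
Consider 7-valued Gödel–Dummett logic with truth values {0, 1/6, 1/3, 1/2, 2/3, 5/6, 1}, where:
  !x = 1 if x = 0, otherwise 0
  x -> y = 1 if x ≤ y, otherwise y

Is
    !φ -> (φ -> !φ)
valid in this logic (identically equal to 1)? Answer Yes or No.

Yes

φ = 0 ↦ 1
φ = 1/6 ↦ 1
φ = 1/3 ↦ 1
φ = 1/2 ↦ 1
φ = 2/3 ↦ 1
φ = 5/6 ↦ 1
φ = 1 ↦ 1
Every assignment gives a value ≥ 1.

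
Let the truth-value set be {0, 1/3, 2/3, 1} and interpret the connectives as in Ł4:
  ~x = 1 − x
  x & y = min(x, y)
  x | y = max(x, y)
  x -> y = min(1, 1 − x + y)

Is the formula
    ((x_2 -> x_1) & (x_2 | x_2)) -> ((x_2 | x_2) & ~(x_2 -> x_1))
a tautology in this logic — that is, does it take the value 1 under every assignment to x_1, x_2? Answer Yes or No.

Counterexample: take x_1 = 1/3, x_2 = 1/3.
x_2 -> x_1 = 1/3 -> 1/3 = 1
x_2 | x_2 = 1/3 | 1/3 = 1/3
(x_2 -> x_1) & (x_2 | x_2) = 1 & 1/3 = 1/3
x_2 | x_2 = 1/3 | 1/3 = 1/3
x_2 -> x_1 = 1/3 -> 1/3 = 1
~(x_2 -> x_1) = ~1 = 0
(x_2 | x_2) & ~(x_2 -> x_1) = 1/3 & 0 = 0
((x_2 -> x_1) & (x_2 | x_2)) -> ((x_2 | x_2) & ~(x_2 -> x_1)) = 1/3 -> 0 = 2/3
This gives 2/3 ≠ 1.

No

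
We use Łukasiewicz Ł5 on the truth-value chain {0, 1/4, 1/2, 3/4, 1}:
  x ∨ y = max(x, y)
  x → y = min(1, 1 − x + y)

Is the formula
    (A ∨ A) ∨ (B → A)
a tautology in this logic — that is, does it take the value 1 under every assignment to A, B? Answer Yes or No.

Counterexample: take A = 0, B = 1/4.
A ∨ A = 0 ∨ 0 = 0
B → A = 1/4 → 0 = 3/4
(A ∨ A) ∨ (B → A) = 0 ∨ 3/4 = 3/4
This gives 3/4 ≠ 1.

No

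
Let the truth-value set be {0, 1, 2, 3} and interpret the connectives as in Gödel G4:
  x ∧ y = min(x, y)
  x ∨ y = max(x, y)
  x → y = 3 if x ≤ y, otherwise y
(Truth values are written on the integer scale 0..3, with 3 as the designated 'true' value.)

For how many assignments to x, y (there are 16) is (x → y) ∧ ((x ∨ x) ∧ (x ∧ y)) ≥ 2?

4

x = 0, y = 0 ↦ 0  <
x = 0, y = 1 ↦ 0  <
x = 0, y = 2 ↦ 0  <
x = 0, y = 3 ↦ 0  <
x = 1, y = 0 ↦ 0  <
x = 1, y = 1 ↦ 1  <
x = 1, y = 2 ↦ 1  <
x = 1, y = 3 ↦ 1  <
x = 2, y = 0 ↦ 0  <
x = 2, y = 1 ↦ 1  <
x = 2, y = 2 ↦ 2  ≥
x = 2, y = 3 ↦ 2  ≥
x = 3, y = 0 ↦ 0  <
x = 3, y = 1 ↦ 1  <
x = 3, y = 2 ↦ 2  ≥
x = 3, y = 3 ↦ 3  ≥
So 4 of the 16 assignments meet the threshold.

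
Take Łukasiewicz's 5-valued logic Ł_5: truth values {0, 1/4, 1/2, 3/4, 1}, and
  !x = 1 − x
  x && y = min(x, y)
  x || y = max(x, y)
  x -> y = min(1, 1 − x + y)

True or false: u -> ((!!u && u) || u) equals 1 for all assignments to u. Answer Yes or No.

Yes

u = 0 ↦ 1
u = 1/4 ↦ 1
u = 1/2 ↦ 1
u = 3/4 ↦ 1
u = 1 ↦ 1
Every assignment gives a value ≥ 1.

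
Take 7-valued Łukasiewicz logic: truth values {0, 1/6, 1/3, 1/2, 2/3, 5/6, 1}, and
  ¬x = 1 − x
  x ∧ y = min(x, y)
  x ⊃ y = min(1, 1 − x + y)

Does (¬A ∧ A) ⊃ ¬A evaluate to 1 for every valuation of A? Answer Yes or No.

Yes

A = 0 ↦ 1
A = 1/6 ↦ 1
A = 1/3 ↦ 1
A = 1/2 ↦ 1
A = 2/3 ↦ 1
A = 5/6 ↦ 1
A = 1 ↦ 1
Every assignment gives a value ≥ 1.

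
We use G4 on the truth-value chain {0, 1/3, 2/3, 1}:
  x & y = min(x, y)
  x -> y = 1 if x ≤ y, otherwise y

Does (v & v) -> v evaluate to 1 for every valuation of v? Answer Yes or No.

v = 0 ↦ 1
v = 1/3 ↦ 1
v = 2/3 ↦ 1
v = 1 ↦ 1
Every assignment gives a value ≥ 1.

Yes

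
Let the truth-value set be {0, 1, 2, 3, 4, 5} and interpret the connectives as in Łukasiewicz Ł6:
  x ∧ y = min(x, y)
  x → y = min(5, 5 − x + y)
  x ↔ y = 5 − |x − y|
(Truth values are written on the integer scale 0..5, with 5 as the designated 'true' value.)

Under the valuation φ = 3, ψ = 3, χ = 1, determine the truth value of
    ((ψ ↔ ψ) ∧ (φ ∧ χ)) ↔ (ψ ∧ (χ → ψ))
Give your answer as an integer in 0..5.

ψ ↔ ψ = 3 ↔ 3 = 5
φ ∧ χ = 3 ∧ 1 = 1
(ψ ↔ ψ) ∧ (φ ∧ χ) = 5 ∧ 1 = 1
χ → ψ = 1 → 3 = 5
ψ ∧ (χ → ψ) = 3 ∧ 5 = 3
((ψ ↔ ψ) ∧ (φ ∧ χ)) ↔ (ψ ∧ (χ → ψ)) = 1 ↔ 3 = 3

3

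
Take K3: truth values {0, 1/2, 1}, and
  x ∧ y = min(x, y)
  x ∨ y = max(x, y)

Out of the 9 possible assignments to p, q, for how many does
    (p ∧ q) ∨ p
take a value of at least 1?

3

p = 0, q = 0 ↦ 0  <
p = 0, q = 1/2 ↦ 0  <
p = 0, q = 1 ↦ 0  <
p = 1/2, q = 0 ↦ 1/2  <
p = 1/2, q = 1/2 ↦ 1/2  <
p = 1/2, q = 1 ↦ 1/2  <
p = 1, q = 0 ↦ 1  ≥
p = 1, q = 1/2 ↦ 1  ≥
p = 1, q = 1 ↦ 1  ≥
So 3 of the 9 assignments meet the threshold.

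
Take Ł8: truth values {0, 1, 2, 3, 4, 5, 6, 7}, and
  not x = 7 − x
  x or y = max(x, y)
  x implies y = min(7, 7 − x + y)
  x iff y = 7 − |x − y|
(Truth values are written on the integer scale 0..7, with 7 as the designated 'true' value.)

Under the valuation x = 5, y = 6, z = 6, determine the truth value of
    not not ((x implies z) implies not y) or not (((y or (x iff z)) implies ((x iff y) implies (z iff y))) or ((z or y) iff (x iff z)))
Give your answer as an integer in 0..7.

1

x implies z = 5 implies 6 = 7
not y = not 6 = 1
(x implies z) implies not y = 7 implies 1 = 1
not ((x implies z) implies not y) = not 1 = 6
not not ((x implies z) implies not y) = not 6 = 1
x iff z = 5 iff 6 = 6
y or (x iff z) = 6 or 6 = 6
x iff y = 5 iff 6 = 6
z iff y = 6 iff 6 = 7
(x iff y) implies (z iff y) = 6 implies 7 = 7
(y or (x iff z)) implies ((x iff y) implies (z iff y)) = 6 implies 7 = 7
z or y = 6 or 6 = 6
x iff z = 5 iff 6 = 6
(z or y) iff (x iff z) = 6 iff 6 = 7
((y or (x iff z)) implies ((x iff y) implies (z iff y))) or ((z or y) iff (x iff z)) = 7 or 7 = 7
not (((y or (x iff z)) implies ((x iff y) implies (z iff y))) or ((z or y) iff (x iff z))) = not 7 = 0
not not ((x implies z) implies not y) or not (((y or (x iff z)) implies ((x iff y) implies (z iff y))) or ((z or y) iff (x iff z))) = 1 or 0 = 1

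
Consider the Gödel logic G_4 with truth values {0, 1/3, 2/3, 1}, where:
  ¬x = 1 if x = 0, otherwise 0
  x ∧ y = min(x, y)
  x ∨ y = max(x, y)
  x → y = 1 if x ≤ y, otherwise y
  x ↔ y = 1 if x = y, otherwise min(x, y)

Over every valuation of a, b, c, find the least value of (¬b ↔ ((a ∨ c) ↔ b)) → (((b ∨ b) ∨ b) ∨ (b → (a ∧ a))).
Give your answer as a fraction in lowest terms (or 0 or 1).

1/3

Take a = 0, b = 1/3, c = 0:
¬b = ¬1/3 = 0
a ∨ c = 0 ∨ 0 = 0
(a ∨ c) ↔ b = 0 ↔ 1/3 = 0
¬b ↔ ((a ∨ c) ↔ b) = 0 ↔ 0 = 1
b ∨ b = 1/3 ∨ 1/3 = 1/3
(b ∨ b) ∨ b = 1/3 ∨ 1/3 = 1/3
a ∧ a = 0 ∧ 0 = 0
b → (a ∧ a) = 1/3 → 0 = 0
((b ∨ b) ∨ b) ∨ (b → (a ∧ a)) = 1/3 ∨ 0 = 1/3
(¬b ↔ ((a ∨ c) ↔ b)) → (((b ∨ b) ∨ b) ∨ (b → (a ∧ a))) = 1 → 1/3 = 1/3
No assignment yields a value below 1/3, so this is the minimum.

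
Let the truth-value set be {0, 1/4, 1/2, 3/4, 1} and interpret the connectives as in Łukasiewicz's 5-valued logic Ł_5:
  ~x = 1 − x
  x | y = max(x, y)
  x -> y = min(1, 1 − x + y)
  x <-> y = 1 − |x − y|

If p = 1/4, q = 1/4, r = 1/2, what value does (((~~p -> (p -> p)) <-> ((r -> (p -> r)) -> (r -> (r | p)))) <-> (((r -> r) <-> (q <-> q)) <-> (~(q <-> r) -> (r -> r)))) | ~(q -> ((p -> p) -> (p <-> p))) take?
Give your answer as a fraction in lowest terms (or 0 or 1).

~p = ~1/4 = 3/4
~~p = ~3/4 = 1/4
p -> p = 1/4 -> 1/4 = 1
~~p -> (p -> p) = 1/4 -> 1 = 1
p -> r = 1/4 -> 1/2 = 1
r -> (p -> r) = 1/2 -> 1 = 1
r | p = 1/2 | 1/4 = 1/2
r -> (r | p) = 1/2 -> 1/2 = 1
(r -> (p -> r)) -> (r -> (r | p)) = 1 -> 1 = 1
(~~p -> (p -> p)) <-> ((r -> (p -> r)) -> (r -> (r | p))) = 1 <-> 1 = 1
r -> r = 1/2 -> 1/2 = 1
q <-> q = 1/4 <-> 1/4 = 1
(r -> r) <-> (q <-> q) = 1 <-> 1 = 1
q <-> r = 1/4 <-> 1/2 = 3/4
~(q <-> r) = ~3/4 = 1/4
r -> r = 1/2 -> 1/2 = 1
~(q <-> r) -> (r -> r) = 1/4 -> 1 = 1
((r -> r) <-> (q <-> q)) <-> (~(q <-> r) -> (r -> r)) = 1 <-> 1 = 1
((~~p -> (p -> p)) <-> ((r -> (p -> r)) -> (r -> (r | p)))) <-> (((r -> r) <-> (q <-> q)) <-> (~(q <-> r) -> (r -> r))) = 1 <-> 1 = 1
p -> p = 1/4 -> 1/4 = 1
p <-> p = 1/4 <-> 1/4 = 1
(p -> p) -> (p <-> p) = 1 -> 1 = 1
q -> ((p -> p) -> (p <-> p)) = 1/4 -> 1 = 1
~(q -> ((p -> p) -> (p <-> p))) = ~1 = 0
(((~~p -> (p -> p)) <-> ((r -> (p -> r)) -> (r -> (r | p)))) <-> (((r -> r) <-> (q <-> q)) <-> (~(q <-> r) -> (r -> r)))) | ~(q -> ((p -> p) -> (p <-> p))) = 1 | 0 = 1

1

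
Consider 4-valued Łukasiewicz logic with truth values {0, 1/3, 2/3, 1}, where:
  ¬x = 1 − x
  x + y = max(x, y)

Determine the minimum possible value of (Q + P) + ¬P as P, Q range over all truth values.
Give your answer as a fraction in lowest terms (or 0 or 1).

2/3

Take P = 1/3, Q = 0:
Q + P = 0 + 1/3 = 1/3
¬P = ¬1/3 = 2/3
(Q + P) + ¬P = 1/3 + 2/3 = 2/3
No assignment yields a value below 2/3, so this is the minimum.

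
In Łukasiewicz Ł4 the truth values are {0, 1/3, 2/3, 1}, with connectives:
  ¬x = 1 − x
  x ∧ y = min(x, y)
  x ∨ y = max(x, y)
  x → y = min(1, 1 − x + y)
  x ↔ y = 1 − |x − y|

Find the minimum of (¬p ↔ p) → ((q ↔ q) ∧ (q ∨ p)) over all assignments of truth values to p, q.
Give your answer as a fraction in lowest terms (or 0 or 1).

Take p = 1/3, q = 0:
¬p = ¬1/3 = 2/3
¬p ↔ p = 2/3 ↔ 1/3 = 2/3
q ↔ q = 0 ↔ 0 = 1
q ∨ p = 0 ∨ 1/3 = 1/3
(q ↔ q) ∧ (q ∨ p) = 1 ∧ 1/3 = 1/3
(¬p ↔ p) → ((q ↔ q) ∧ (q ∨ p)) = 2/3 → 1/3 = 2/3
No assignment yields a value below 2/3, so this is the minimum.

2/3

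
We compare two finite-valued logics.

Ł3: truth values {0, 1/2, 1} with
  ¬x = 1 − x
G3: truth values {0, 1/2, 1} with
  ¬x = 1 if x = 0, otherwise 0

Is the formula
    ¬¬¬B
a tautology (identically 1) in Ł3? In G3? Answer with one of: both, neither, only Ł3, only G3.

neither

In Ł3: at B = 1/2 the value is 1/2 — not a tautology.
In G3: at B = 1/2 the value is 0 — not a tautology.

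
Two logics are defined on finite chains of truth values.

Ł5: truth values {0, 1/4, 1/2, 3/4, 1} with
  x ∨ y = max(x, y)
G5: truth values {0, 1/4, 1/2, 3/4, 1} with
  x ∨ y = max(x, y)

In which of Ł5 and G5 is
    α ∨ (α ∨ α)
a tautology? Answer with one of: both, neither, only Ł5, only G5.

In Ł5: at α = 0 the value is 0 — not a tautology.
In G5: at α = 0 the value is 0 — not a tautology.

neither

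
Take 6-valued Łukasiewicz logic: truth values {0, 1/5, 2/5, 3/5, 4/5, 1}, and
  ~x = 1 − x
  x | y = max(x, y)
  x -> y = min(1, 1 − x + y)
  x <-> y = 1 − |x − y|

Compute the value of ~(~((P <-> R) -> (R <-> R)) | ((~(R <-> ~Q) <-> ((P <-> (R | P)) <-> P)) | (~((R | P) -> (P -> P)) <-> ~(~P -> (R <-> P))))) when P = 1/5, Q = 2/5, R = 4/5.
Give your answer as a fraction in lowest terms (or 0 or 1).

P <-> R = 1/5 <-> 4/5 = 2/5
R <-> R = 4/5 <-> 4/5 = 1
(P <-> R) -> (R <-> R) = 2/5 -> 1 = 1
~((P <-> R) -> (R <-> R)) = ~1 = 0
~Q = ~2/5 = 3/5
R <-> ~Q = 4/5 <-> 3/5 = 4/5
~(R <-> ~Q) = ~4/5 = 1/5
R | P = 4/5 | 1/5 = 4/5
P <-> (R | P) = 1/5 <-> 4/5 = 2/5
(P <-> (R | P)) <-> P = 2/5 <-> 1/5 = 4/5
~(R <-> ~Q) <-> ((P <-> (R | P)) <-> P) = 1/5 <-> 4/5 = 2/5
R | P = 4/5 | 1/5 = 4/5
P -> P = 1/5 -> 1/5 = 1
(R | P) -> (P -> P) = 4/5 -> 1 = 1
~((R | P) -> (P -> P)) = ~1 = 0
~P = ~1/5 = 4/5
R <-> P = 4/5 <-> 1/5 = 2/5
~P -> (R <-> P) = 4/5 -> 2/5 = 3/5
~(~P -> (R <-> P)) = ~3/5 = 2/5
~((R | P) -> (P -> P)) <-> ~(~P -> (R <-> P)) = 0 <-> 2/5 = 3/5
(~(R <-> ~Q) <-> ((P <-> (R | P)) <-> P)) | (~((R | P) -> (P -> P)) <-> ~(~P -> (R <-> P))) = 2/5 | 3/5 = 3/5
~((P <-> R) -> (R <-> R)) | ((~(R <-> ~Q) <-> ((P <-> (R | P)) <-> P)) | (~((R | P) -> (P -> P)) <-> ~(~P -> (R <-> P)))) = 0 | 3/5 = 3/5
~(~((P <-> R) -> (R <-> R)) | ((~(R <-> ~Q) <-> ((P <-> (R | P)) <-> P)) | (~((R | P) -> (P -> P)) <-> ~(~P -> (R <-> P))))) = ~3/5 = 2/5

2/5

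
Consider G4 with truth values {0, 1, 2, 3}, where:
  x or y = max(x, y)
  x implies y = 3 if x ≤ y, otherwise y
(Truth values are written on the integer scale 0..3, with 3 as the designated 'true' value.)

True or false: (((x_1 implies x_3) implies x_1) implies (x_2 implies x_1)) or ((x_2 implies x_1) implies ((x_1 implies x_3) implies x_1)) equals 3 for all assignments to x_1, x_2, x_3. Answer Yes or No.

At x_1 = 1, x_2 = 1, x_3 = 0, for instance:
x_1 implies x_3 = 1 implies 0 = 0
(x_1 implies x_3) implies x_1 = 0 implies 1 = 3
x_2 implies x_1 = 1 implies 1 = 3
((x_1 implies x_3) implies x_1) implies (x_2 implies x_1) = 3 implies 3 = 3
(x_2 implies x_1) implies ((x_1 implies x_3) implies x_1) = 3 implies 3 = 3
(((x_1 implies x_3) implies x_1) implies (x_2 implies x_1)) or ((x_2 implies x_1) implies ((x_1 implies x_3) implies x_1)) = 3 or 3 = 3
and checking the remaining 63 assignments likewise gives ≥ 3 in every case.

Yes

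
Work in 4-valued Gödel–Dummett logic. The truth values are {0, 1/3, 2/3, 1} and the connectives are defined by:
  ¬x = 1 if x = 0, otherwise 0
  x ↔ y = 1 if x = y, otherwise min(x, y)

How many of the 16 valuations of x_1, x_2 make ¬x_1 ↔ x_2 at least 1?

x_1 = 0, x_2 = 0 ↦ 0  <
x_1 = 0, x_2 = 1/3 ↦ 1/3  <
x_1 = 0, x_2 = 2/3 ↦ 2/3  <
x_1 = 0, x_2 = 1 ↦ 1  ≥
x_1 = 1/3, x_2 = 0 ↦ 1  ≥
x_1 = 1/3, x_2 = 1/3 ↦ 0  <
x_1 = 1/3, x_2 = 2/3 ↦ 0  <
x_1 = 1/3, x_2 = 1 ↦ 0  <
x_1 = 2/3, x_2 = 0 ↦ 1  ≥
x_1 = 2/3, x_2 = 1/3 ↦ 0  <
x_1 = 2/3, x_2 = 2/3 ↦ 0  <
x_1 = 2/3, x_2 = 1 ↦ 0  <
x_1 = 1, x_2 = 0 ↦ 1  ≥
x_1 = 1, x_2 = 1/3 ↦ 0  <
x_1 = 1, x_2 = 2/3 ↦ 0  <
x_1 = 1, x_2 = 1 ↦ 0  <
So 4 of the 16 assignments meet the threshold.

4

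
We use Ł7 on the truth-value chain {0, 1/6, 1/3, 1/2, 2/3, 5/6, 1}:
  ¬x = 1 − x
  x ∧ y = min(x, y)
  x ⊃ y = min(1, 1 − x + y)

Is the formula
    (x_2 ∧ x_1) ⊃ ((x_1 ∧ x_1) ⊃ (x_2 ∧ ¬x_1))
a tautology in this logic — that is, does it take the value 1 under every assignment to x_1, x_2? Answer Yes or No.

No

Counterexample: take x_1 = 5/6, x_2 = 1/2.
x_2 ∧ x_1 = 1/2 ∧ 5/6 = 1/2
x_1 ∧ x_1 = 5/6 ∧ 5/6 = 5/6
¬x_1 = ¬5/6 = 1/6
x_2 ∧ ¬x_1 = 1/2 ∧ 1/6 = 1/6
(x_1 ∧ x_1) ⊃ (x_2 ∧ ¬x_1) = 5/6 ⊃ 1/6 = 1/3
(x_2 ∧ x_1) ⊃ ((x_1 ∧ x_1) ⊃ (x_2 ∧ ¬x_1)) = 1/2 ⊃ 1/3 = 5/6
This gives 5/6 ≠ 1.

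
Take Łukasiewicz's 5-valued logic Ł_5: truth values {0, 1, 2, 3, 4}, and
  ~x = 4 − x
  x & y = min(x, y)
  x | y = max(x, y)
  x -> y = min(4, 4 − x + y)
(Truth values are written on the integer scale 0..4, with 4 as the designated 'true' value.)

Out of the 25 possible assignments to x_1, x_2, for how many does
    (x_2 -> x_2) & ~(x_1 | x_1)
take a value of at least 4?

value 4: 5 assignments (counts)
value 3: 5 assignments
value 2: 5 assignments
value 1: 5 assignments
value 0: 5 assignments
So 5 of the 25 assignments meet the threshold.

5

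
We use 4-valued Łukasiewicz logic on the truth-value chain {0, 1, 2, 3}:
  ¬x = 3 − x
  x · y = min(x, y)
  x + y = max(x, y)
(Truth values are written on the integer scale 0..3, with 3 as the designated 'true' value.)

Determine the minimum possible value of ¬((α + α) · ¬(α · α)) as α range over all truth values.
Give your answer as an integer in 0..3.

2

Take α = 1:
α + α = 1 + 1 = 1
α · α = 1 · 1 = 1
¬(α · α) = ¬1 = 2
(α + α) · ¬(α · α) = 1 · 2 = 1
¬((α + α) · ¬(α · α)) = ¬1 = 2
No assignment yields a value below 2, so this is the minimum.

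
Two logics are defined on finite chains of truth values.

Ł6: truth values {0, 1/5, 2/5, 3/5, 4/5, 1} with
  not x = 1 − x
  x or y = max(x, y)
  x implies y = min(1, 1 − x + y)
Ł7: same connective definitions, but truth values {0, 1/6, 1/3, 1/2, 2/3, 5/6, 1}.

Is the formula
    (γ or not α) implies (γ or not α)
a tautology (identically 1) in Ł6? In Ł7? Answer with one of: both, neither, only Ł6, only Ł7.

In Ł6: every assignment gives 1 — tautology.
In Ł7: every assignment gives 1 — tautology.

both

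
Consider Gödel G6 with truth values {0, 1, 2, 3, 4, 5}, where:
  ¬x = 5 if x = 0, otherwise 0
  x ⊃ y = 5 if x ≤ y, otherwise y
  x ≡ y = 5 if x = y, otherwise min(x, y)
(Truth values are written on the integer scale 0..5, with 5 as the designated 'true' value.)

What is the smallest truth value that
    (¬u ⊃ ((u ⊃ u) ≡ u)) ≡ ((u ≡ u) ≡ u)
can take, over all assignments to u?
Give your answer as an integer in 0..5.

1

Take u = 1:
¬u = ¬1 = 0
u ⊃ u = 1 ⊃ 1 = 5
(u ⊃ u) ≡ u = 5 ≡ 1 = 1
¬u ⊃ ((u ⊃ u) ≡ u) = 0 ⊃ 1 = 5
u ≡ u = 1 ≡ 1 = 5
(u ≡ u) ≡ u = 5 ≡ 1 = 1
(¬u ⊃ ((u ⊃ u) ≡ u)) ≡ ((u ≡ u) ≡ u) = 5 ≡ 1 = 1
No assignment yields a value below 1, so this is the minimum.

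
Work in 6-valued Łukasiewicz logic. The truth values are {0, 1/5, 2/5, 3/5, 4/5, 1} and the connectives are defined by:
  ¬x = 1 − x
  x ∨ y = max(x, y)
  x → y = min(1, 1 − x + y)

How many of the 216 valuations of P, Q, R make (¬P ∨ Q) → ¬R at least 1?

91

value 1: 91 assignments (counts)
value 4/5: 35 assignments
value 3/5: 32 assignments
value 2/5: 27 assignments
value 1/5: 20 assignments
value 0: 11 assignments
So 91 of the 216 assignments meet the threshold.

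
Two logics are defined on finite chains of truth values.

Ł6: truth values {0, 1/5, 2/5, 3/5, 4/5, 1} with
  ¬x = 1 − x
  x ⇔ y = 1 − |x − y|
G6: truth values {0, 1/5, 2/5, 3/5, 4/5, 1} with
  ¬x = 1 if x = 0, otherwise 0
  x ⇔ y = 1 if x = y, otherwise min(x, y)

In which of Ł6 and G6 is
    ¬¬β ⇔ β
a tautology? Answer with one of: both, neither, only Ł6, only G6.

In Ł6: every assignment gives 1 — tautology.
In G6: at β = 1/5 the value is 1/5 — not a tautology.

only Ł6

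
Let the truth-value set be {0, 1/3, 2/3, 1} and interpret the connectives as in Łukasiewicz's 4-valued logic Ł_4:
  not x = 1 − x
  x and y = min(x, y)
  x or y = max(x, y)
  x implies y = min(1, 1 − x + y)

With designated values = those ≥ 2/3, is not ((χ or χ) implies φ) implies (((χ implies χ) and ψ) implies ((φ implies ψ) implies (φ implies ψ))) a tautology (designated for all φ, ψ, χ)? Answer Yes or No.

At φ = 2/3, ψ = 0, χ = 1/3, for instance:
χ or χ = 1/3 or 1/3 = 1/3
(χ or χ) implies φ = 1/3 implies 2/3 = 1
not ((χ or χ) implies φ) = not 1 = 0
χ implies χ = 1/3 implies 1/3 = 1
(χ implies χ) and ψ = 1 and 0 = 0
φ implies ψ = 2/3 implies 0 = 1/3
φ implies ψ = 2/3 implies 0 = 1/3
(φ implies ψ) implies (φ implies ψ) = 1/3 implies 1/3 = 1
((χ implies χ) and ψ) implies ((φ implies ψ) implies (φ implies ψ)) = 0 implies 1 = 1
not ((χ or χ) implies φ) implies (((χ implies χ) and ψ) implies ((φ implies ψ) implies (φ implies ψ))) = 0 implies 1 = 1
and checking the remaining 63 assignments likewise gives ≥ 2/3 in every case.

Yes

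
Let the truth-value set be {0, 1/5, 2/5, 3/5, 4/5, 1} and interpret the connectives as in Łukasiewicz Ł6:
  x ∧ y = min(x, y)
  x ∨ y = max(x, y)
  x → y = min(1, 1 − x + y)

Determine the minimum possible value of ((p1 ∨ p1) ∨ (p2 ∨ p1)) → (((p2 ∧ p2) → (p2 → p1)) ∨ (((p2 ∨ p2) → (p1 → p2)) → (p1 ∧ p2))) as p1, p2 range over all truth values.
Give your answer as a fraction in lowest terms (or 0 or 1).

Take p1 = 0, p2 = 1:
p1 ∨ p1 = 0 ∨ 0 = 0
p2 ∨ p1 = 1 ∨ 0 = 1
(p1 ∨ p1) ∨ (p2 ∨ p1) = 0 ∨ 1 = 1
p2 ∧ p2 = 1 ∧ 1 = 1
p2 → p1 = 1 → 0 = 0
(p2 ∧ p2) → (p2 → p1) = 1 → 0 = 0
p2 ∨ p2 = 1 ∨ 1 = 1
p1 → p2 = 0 → 1 = 1
(p2 ∨ p2) → (p1 → p2) = 1 → 1 = 1
p1 ∧ p2 = 0 ∧ 1 = 0
((p2 ∨ p2) → (p1 → p2)) → (p1 ∧ p2) = 1 → 0 = 0
((p2 ∧ p2) → (p2 → p1)) ∨ (((p2 ∨ p2) → (p1 → p2)) → (p1 ∧ p2)) = 0 ∨ 0 = 0
((p1 ∨ p1) ∨ (p2 ∨ p1)) → (((p2 ∧ p2) → (p2 → p1)) ∨ (((p2 ∨ p2) → (p1 → p2)) → (p1 ∧ p2))) = 1 → 0 = 0
No assignment yields a value below 0, so this is the minimum.

0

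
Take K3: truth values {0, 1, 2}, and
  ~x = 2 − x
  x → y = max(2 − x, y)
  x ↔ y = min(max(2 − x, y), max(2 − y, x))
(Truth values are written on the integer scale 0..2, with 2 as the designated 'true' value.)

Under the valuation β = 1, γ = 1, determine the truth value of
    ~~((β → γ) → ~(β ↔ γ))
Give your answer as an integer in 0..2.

β → γ = 1 → 1 = 1
β ↔ γ = 1 ↔ 1 = 1
~(β ↔ γ) = ~1 = 1
(β → γ) → ~(β ↔ γ) = 1 → 1 = 1
~((β → γ) → ~(β ↔ γ)) = ~1 = 1
~~((β → γ) → ~(β ↔ γ)) = ~1 = 1

1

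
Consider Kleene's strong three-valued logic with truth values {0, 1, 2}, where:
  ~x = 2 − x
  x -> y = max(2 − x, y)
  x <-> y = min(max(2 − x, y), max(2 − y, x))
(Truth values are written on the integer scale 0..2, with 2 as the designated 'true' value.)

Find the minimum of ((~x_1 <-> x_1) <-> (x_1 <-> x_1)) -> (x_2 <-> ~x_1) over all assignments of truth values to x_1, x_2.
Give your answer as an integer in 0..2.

Take x_1 = 1, x_2 = 0:
~x_1 = ~1 = 1
~x_1 <-> x_1 = 1 <-> 1 = 1
x_1 <-> x_1 = 1 <-> 1 = 1
(~x_1 <-> x_1) <-> (x_1 <-> x_1) = 1 <-> 1 = 1
~x_1 = ~1 = 1
x_2 <-> ~x_1 = 0 <-> 1 = 1
((~x_1 <-> x_1) <-> (x_1 <-> x_1)) -> (x_2 <-> ~x_1) = 1 -> 1 = 1
No assignment yields a value below 1, so this is the minimum.

1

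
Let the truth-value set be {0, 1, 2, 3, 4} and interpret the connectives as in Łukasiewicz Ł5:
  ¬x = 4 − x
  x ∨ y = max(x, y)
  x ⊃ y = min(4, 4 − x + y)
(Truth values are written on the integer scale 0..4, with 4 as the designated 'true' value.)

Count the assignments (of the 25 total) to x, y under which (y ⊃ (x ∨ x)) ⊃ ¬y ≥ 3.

value 4: 9 assignments (counts)
value 3: 7 assignments (counts)
value 2: 5 assignments
value 1: 3 assignments
value 0: 1 assignment
So 16 of the 25 assignments meet the threshold.

16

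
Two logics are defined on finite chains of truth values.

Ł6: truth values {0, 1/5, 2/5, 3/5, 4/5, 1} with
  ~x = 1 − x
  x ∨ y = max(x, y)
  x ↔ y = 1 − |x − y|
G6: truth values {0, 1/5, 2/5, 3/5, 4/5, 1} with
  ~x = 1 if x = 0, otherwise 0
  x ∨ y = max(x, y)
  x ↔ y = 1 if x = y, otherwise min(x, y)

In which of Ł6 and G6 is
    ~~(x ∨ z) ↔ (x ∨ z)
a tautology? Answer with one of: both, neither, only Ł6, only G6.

In Ł6: every assignment gives 1 — tautology.
In G6: at x = 0, z = 1/5 the value is 1/5 — not a tautology.

only Ł6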